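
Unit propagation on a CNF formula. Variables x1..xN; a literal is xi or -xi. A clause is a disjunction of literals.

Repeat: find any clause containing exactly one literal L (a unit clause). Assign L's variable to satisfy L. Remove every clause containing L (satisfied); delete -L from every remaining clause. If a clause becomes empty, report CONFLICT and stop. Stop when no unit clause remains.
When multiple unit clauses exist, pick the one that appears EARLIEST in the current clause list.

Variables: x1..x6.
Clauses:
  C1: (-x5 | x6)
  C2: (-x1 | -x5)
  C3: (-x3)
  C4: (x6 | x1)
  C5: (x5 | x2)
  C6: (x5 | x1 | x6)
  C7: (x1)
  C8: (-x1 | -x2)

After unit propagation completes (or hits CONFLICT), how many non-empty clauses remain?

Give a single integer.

Answer: 0

Derivation:
unit clause [-3] forces x3=F; simplify:
  satisfied 1 clause(s); 7 remain; assigned so far: [3]
unit clause [1] forces x1=T; simplify:
  drop -1 from [-1, -5] -> [-5]
  drop -1 from [-1, -2] -> [-2]
  satisfied 3 clause(s); 4 remain; assigned so far: [1, 3]
unit clause [-5] forces x5=F; simplify:
  drop 5 from [5, 2] -> [2]
  satisfied 2 clause(s); 2 remain; assigned so far: [1, 3, 5]
unit clause [2] forces x2=T; simplify:
  drop -2 from [-2] -> [] (empty!)
  satisfied 1 clause(s); 1 remain; assigned so far: [1, 2, 3, 5]
CONFLICT (empty clause)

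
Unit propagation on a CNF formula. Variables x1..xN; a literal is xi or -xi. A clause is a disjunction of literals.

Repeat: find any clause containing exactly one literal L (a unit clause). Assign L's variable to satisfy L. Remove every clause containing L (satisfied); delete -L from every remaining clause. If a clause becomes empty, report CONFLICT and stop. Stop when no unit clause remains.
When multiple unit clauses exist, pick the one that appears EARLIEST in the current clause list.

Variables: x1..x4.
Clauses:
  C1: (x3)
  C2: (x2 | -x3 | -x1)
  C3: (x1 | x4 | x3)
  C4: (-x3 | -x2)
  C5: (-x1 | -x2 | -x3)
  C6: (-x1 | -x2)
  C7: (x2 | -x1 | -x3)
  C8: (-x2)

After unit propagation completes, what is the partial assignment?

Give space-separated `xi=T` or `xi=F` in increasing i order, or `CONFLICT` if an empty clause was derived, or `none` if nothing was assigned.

unit clause [3] forces x3=T; simplify:
  drop -3 from [2, -3, -1] -> [2, -1]
  drop -3 from [-3, -2] -> [-2]
  drop -3 from [-1, -2, -3] -> [-1, -2]
  drop -3 from [2, -1, -3] -> [2, -1]
  satisfied 2 clause(s); 6 remain; assigned so far: [3]
unit clause [-2] forces x2=F; simplify:
  drop 2 from [2, -1] -> [-1]
  drop 2 from [2, -1] -> [-1]
  satisfied 4 clause(s); 2 remain; assigned so far: [2, 3]
unit clause [-1] forces x1=F; simplify:
  satisfied 2 clause(s); 0 remain; assigned so far: [1, 2, 3]

Answer: x1=F x2=F x3=T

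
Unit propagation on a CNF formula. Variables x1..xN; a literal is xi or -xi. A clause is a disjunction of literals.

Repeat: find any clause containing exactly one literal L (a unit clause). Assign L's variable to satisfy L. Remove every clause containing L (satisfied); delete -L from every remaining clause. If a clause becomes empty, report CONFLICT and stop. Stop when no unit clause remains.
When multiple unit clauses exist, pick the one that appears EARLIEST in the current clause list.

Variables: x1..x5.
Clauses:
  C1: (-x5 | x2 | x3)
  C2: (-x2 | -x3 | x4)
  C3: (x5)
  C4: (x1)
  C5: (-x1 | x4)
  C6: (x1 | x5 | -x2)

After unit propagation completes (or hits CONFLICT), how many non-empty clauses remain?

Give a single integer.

unit clause [5] forces x5=T; simplify:
  drop -5 from [-5, 2, 3] -> [2, 3]
  satisfied 2 clause(s); 4 remain; assigned so far: [5]
unit clause [1] forces x1=T; simplify:
  drop -1 from [-1, 4] -> [4]
  satisfied 1 clause(s); 3 remain; assigned so far: [1, 5]
unit clause [4] forces x4=T; simplify:
  satisfied 2 clause(s); 1 remain; assigned so far: [1, 4, 5]

Answer: 1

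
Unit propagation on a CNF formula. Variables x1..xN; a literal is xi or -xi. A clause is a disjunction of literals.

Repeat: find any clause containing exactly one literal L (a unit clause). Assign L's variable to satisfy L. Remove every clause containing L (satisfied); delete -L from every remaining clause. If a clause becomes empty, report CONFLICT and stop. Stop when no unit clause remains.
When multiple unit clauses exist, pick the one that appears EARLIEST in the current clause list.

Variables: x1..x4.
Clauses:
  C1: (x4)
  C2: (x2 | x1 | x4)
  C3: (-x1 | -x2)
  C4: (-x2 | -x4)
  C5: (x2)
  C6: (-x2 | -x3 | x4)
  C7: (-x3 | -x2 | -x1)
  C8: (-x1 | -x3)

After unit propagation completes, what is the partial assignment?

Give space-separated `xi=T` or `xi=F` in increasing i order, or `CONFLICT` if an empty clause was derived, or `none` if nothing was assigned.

unit clause [4] forces x4=T; simplify:
  drop -4 from [-2, -4] -> [-2]
  satisfied 3 clause(s); 5 remain; assigned so far: [4]
unit clause [-2] forces x2=F; simplify:
  drop 2 from [2] -> [] (empty!)
  satisfied 3 clause(s); 2 remain; assigned so far: [2, 4]
CONFLICT (empty clause)

Answer: CONFLICT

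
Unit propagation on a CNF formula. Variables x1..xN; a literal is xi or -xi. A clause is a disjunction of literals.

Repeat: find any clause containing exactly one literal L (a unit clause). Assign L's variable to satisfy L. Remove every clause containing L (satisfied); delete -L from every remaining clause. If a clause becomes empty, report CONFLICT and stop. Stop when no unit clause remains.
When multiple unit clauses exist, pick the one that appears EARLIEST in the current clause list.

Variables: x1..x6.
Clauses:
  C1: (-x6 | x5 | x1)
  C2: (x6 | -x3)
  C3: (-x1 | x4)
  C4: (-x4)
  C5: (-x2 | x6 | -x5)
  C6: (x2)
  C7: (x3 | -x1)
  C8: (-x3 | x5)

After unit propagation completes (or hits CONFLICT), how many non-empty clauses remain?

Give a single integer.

Answer: 4

Derivation:
unit clause [-4] forces x4=F; simplify:
  drop 4 from [-1, 4] -> [-1]
  satisfied 1 clause(s); 7 remain; assigned so far: [4]
unit clause [-1] forces x1=F; simplify:
  drop 1 from [-6, 5, 1] -> [-6, 5]
  satisfied 2 clause(s); 5 remain; assigned so far: [1, 4]
unit clause [2] forces x2=T; simplify:
  drop -2 from [-2, 6, -5] -> [6, -5]
  satisfied 1 clause(s); 4 remain; assigned so far: [1, 2, 4]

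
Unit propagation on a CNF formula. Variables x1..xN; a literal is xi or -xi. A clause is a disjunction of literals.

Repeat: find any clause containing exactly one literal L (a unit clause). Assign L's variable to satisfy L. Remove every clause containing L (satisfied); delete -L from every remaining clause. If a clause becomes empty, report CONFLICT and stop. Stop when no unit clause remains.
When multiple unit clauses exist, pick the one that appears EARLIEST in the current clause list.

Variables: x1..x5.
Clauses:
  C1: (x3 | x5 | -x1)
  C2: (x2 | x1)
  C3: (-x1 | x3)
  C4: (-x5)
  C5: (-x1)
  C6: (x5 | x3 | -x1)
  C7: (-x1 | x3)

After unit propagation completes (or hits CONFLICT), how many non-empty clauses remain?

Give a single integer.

unit clause [-5] forces x5=F; simplify:
  drop 5 from [3, 5, -1] -> [3, -1]
  drop 5 from [5, 3, -1] -> [3, -1]
  satisfied 1 clause(s); 6 remain; assigned so far: [5]
unit clause [-1] forces x1=F; simplify:
  drop 1 from [2, 1] -> [2]
  satisfied 5 clause(s); 1 remain; assigned so far: [1, 5]
unit clause [2] forces x2=T; simplify:
  satisfied 1 clause(s); 0 remain; assigned so far: [1, 2, 5]

Answer: 0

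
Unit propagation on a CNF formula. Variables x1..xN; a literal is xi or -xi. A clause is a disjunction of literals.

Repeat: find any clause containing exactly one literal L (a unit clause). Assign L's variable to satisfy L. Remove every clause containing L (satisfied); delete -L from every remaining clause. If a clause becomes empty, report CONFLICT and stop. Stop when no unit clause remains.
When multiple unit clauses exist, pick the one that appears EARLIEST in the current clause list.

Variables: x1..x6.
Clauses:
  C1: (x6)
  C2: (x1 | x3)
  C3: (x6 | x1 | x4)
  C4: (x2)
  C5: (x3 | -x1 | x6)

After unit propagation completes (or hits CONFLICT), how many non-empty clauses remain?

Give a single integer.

Answer: 1

Derivation:
unit clause [6] forces x6=T; simplify:
  satisfied 3 clause(s); 2 remain; assigned so far: [6]
unit clause [2] forces x2=T; simplify:
  satisfied 1 clause(s); 1 remain; assigned so far: [2, 6]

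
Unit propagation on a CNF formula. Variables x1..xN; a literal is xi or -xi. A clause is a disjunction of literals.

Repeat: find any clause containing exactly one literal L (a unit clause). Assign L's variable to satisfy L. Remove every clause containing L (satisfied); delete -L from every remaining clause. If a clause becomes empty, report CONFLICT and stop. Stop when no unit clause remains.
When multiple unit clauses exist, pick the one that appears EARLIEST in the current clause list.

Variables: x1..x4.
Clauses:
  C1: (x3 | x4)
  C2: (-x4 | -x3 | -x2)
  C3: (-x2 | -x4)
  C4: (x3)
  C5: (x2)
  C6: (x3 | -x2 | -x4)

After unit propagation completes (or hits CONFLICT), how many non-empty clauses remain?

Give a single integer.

Answer: 0

Derivation:
unit clause [3] forces x3=T; simplify:
  drop -3 from [-4, -3, -2] -> [-4, -2]
  satisfied 3 clause(s); 3 remain; assigned so far: [3]
unit clause [2] forces x2=T; simplify:
  drop -2 from [-4, -2] -> [-4]
  drop -2 from [-2, -4] -> [-4]
  satisfied 1 clause(s); 2 remain; assigned so far: [2, 3]
unit clause [-4] forces x4=F; simplify:
  satisfied 2 clause(s); 0 remain; assigned so far: [2, 3, 4]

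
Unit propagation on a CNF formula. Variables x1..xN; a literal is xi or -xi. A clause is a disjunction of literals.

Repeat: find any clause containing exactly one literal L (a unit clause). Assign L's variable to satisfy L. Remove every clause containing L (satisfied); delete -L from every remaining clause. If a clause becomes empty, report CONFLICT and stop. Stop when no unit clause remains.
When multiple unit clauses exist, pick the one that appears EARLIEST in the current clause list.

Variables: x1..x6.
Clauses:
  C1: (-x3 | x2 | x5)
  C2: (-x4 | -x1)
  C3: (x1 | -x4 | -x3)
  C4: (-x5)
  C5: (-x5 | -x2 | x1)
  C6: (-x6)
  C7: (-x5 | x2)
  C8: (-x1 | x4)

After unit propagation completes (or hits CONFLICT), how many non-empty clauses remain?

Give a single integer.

Answer: 4

Derivation:
unit clause [-5] forces x5=F; simplify:
  drop 5 from [-3, 2, 5] -> [-3, 2]
  satisfied 3 clause(s); 5 remain; assigned so far: [5]
unit clause [-6] forces x6=F; simplify:
  satisfied 1 clause(s); 4 remain; assigned so far: [5, 6]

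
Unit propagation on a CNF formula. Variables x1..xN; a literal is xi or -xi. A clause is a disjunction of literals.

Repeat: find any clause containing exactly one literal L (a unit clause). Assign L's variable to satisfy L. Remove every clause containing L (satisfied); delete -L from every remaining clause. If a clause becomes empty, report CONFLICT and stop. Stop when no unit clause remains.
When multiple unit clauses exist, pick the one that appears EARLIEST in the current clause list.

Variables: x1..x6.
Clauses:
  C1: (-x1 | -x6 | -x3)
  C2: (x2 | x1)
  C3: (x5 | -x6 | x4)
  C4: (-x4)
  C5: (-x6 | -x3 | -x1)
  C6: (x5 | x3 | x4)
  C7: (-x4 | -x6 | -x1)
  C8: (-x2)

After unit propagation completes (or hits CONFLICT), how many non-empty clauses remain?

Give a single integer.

unit clause [-4] forces x4=F; simplify:
  drop 4 from [5, -6, 4] -> [5, -6]
  drop 4 from [5, 3, 4] -> [5, 3]
  satisfied 2 clause(s); 6 remain; assigned so far: [4]
unit clause [-2] forces x2=F; simplify:
  drop 2 from [2, 1] -> [1]
  satisfied 1 clause(s); 5 remain; assigned so far: [2, 4]
unit clause [1] forces x1=T; simplify:
  drop -1 from [-1, -6, -3] -> [-6, -3]
  drop -1 from [-6, -3, -1] -> [-6, -3]
  satisfied 1 clause(s); 4 remain; assigned so far: [1, 2, 4]

Answer: 4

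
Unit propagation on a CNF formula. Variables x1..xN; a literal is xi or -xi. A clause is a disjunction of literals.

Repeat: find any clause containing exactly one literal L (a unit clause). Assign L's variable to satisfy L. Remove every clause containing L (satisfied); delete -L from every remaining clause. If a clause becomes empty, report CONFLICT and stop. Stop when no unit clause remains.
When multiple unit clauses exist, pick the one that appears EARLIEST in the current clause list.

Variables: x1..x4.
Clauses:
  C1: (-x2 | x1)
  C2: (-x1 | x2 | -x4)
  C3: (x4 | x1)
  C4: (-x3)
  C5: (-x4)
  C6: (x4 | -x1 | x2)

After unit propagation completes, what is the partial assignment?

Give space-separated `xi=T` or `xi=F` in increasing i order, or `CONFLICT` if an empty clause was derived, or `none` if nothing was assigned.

unit clause [-3] forces x3=F; simplify:
  satisfied 1 clause(s); 5 remain; assigned so far: [3]
unit clause [-4] forces x4=F; simplify:
  drop 4 from [4, 1] -> [1]
  drop 4 from [4, -1, 2] -> [-1, 2]
  satisfied 2 clause(s); 3 remain; assigned so far: [3, 4]
unit clause [1] forces x1=T; simplify:
  drop -1 from [-1, 2] -> [2]
  satisfied 2 clause(s); 1 remain; assigned so far: [1, 3, 4]
unit clause [2] forces x2=T; simplify:
  satisfied 1 clause(s); 0 remain; assigned so far: [1, 2, 3, 4]

Answer: x1=T x2=T x3=F x4=F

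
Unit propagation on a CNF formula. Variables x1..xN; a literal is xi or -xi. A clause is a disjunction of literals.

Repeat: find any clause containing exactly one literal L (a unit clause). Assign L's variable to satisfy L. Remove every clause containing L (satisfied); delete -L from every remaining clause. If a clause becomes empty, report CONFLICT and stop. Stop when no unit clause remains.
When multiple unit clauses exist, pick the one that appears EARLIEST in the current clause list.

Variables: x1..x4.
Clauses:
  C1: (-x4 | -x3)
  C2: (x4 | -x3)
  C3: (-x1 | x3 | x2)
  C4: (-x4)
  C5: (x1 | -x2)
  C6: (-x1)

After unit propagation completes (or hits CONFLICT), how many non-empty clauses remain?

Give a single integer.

unit clause [-4] forces x4=F; simplify:
  drop 4 from [4, -3] -> [-3]
  satisfied 2 clause(s); 4 remain; assigned so far: [4]
unit clause [-3] forces x3=F; simplify:
  drop 3 from [-1, 3, 2] -> [-1, 2]
  satisfied 1 clause(s); 3 remain; assigned so far: [3, 4]
unit clause [-1] forces x1=F; simplify:
  drop 1 from [1, -2] -> [-2]
  satisfied 2 clause(s); 1 remain; assigned so far: [1, 3, 4]
unit clause [-2] forces x2=F; simplify:
  satisfied 1 clause(s); 0 remain; assigned so far: [1, 2, 3, 4]

Answer: 0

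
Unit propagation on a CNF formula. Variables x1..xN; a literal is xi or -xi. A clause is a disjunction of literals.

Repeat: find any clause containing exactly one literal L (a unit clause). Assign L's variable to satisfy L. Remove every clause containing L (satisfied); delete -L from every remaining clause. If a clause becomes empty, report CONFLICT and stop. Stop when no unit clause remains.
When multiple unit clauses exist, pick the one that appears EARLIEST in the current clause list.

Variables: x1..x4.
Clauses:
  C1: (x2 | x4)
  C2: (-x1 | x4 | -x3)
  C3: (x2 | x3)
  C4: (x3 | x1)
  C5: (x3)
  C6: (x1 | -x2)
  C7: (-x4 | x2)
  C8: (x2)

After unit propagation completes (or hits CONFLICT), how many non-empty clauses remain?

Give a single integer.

Answer: 0

Derivation:
unit clause [3] forces x3=T; simplify:
  drop -3 from [-1, 4, -3] -> [-1, 4]
  satisfied 3 clause(s); 5 remain; assigned so far: [3]
unit clause [2] forces x2=T; simplify:
  drop -2 from [1, -2] -> [1]
  satisfied 3 clause(s); 2 remain; assigned so far: [2, 3]
unit clause [1] forces x1=T; simplify:
  drop -1 from [-1, 4] -> [4]
  satisfied 1 clause(s); 1 remain; assigned so far: [1, 2, 3]
unit clause [4] forces x4=T; simplify:
  satisfied 1 clause(s); 0 remain; assigned so far: [1, 2, 3, 4]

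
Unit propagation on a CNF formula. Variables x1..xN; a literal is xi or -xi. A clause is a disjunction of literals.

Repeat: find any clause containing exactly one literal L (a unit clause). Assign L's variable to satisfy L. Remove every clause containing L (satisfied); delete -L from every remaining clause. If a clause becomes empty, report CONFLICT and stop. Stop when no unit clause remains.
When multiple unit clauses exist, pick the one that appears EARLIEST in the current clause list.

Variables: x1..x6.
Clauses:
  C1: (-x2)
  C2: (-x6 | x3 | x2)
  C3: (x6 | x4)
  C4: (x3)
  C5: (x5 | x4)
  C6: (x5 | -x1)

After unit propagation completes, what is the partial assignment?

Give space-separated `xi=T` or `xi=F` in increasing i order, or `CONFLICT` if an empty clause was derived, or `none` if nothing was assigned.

Answer: x2=F x3=T

Derivation:
unit clause [-2] forces x2=F; simplify:
  drop 2 from [-6, 3, 2] -> [-6, 3]
  satisfied 1 clause(s); 5 remain; assigned so far: [2]
unit clause [3] forces x3=T; simplify:
  satisfied 2 clause(s); 3 remain; assigned so far: [2, 3]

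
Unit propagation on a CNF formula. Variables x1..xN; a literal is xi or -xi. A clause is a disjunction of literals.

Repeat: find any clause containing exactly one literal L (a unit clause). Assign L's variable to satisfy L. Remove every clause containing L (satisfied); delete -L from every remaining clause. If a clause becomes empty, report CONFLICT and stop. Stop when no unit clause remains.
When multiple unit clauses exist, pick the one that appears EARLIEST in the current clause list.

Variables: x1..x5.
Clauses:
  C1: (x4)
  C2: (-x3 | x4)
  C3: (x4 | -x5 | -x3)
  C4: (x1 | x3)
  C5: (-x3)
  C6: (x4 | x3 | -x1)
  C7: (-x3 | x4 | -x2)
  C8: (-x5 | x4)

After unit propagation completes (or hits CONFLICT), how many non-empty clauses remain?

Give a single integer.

Answer: 0

Derivation:
unit clause [4] forces x4=T; simplify:
  satisfied 6 clause(s); 2 remain; assigned so far: [4]
unit clause [-3] forces x3=F; simplify:
  drop 3 from [1, 3] -> [1]
  satisfied 1 clause(s); 1 remain; assigned so far: [3, 4]
unit clause [1] forces x1=T; simplify:
  satisfied 1 clause(s); 0 remain; assigned so far: [1, 3, 4]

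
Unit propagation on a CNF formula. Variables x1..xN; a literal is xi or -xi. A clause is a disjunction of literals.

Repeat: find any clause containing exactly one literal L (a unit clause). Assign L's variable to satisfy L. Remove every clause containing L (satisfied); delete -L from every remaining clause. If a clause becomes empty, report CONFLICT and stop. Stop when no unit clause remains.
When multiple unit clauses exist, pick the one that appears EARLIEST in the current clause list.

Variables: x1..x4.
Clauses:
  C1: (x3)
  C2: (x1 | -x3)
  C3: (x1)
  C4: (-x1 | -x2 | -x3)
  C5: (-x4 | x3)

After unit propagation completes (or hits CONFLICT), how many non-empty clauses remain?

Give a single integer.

unit clause [3] forces x3=T; simplify:
  drop -3 from [1, -3] -> [1]
  drop -3 from [-1, -2, -3] -> [-1, -2]
  satisfied 2 clause(s); 3 remain; assigned so far: [3]
unit clause [1] forces x1=T; simplify:
  drop -1 from [-1, -2] -> [-2]
  satisfied 2 clause(s); 1 remain; assigned so far: [1, 3]
unit clause [-2] forces x2=F; simplify:
  satisfied 1 clause(s); 0 remain; assigned so far: [1, 2, 3]

Answer: 0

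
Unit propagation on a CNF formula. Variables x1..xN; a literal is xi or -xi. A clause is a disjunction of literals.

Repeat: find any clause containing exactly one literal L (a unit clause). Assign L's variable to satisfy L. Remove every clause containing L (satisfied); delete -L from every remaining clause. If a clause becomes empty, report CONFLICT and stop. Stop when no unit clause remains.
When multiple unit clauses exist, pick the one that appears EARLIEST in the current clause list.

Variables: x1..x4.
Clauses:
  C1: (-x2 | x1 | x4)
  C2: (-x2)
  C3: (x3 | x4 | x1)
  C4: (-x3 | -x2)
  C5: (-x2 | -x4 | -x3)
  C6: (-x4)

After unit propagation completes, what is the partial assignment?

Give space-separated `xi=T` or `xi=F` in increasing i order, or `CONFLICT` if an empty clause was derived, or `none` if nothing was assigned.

Answer: x2=F x4=F

Derivation:
unit clause [-2] forces x2=F; simplify:
  satisfied 4 clause(s); 2 remain; assigned so far: [2]
unit clause [-4] forces x4=F; simplify:
  drop 4 from [3, 4, 1] -> [3, 1]
  satisfied 1 clause(s); 1 remain; assigned so far: [2, 4]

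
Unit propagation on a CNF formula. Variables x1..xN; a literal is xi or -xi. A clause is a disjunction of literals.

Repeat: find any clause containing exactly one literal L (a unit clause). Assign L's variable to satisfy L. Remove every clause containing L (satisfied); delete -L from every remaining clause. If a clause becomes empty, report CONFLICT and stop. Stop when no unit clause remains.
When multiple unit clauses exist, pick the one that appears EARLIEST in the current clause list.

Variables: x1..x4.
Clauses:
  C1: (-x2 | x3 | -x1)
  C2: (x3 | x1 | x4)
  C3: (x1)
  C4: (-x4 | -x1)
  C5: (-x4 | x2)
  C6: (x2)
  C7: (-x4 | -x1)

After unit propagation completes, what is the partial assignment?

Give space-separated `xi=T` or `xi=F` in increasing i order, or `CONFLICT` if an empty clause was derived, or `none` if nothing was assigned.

unit clause [1] forces x1=T; simplify:
  drop -1 from [-2, 3, -1] -> [-2, 3]
  drop -1 from [-4, -1] -> [-4]
  drop -1 from [-4, -1] -> [-4]
  satisfied 2 clause(s); 5 remain; assigned so far: [1]
unit clause [-4] forces x4=F; simplify:
  satisfied 3 clause(s); 2 remain; assigned so far: [1, 4]
unit clause [2] forces x2=T; simplify:
  drop -2 from [-2, 3] -> [3]
  satisfied 1 clause(s); 1 remain; assigned so far: [1, 2, 4]
unit clause [3] forces x3=T; simplify:
  satisfied 1 clause(s); 0 remain; assigned so far: [1, 2, 3, 4]

Answer: x1=T x2=T x3=T x4=F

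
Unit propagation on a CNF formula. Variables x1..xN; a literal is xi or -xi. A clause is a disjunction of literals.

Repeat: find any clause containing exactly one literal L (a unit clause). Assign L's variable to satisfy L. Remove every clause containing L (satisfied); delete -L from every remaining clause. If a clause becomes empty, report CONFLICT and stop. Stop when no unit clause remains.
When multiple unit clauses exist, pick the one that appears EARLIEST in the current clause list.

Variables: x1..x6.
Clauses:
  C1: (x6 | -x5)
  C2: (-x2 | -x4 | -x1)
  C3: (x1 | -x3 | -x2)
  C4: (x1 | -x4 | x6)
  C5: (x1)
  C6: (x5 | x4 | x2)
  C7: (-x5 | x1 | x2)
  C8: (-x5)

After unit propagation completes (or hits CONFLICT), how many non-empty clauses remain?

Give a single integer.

unit clause [1] forces x1=T; simplify:
  drop -1 from [-2, -4, -1] -> [-2, -4]
  satisfied 4 clause(s); 4 remain; assigned so far: [1]
unit clause [-5] forces x5=F; simplify:
  drop 5 from [5, 4, 2] -> [4, 2]
  satisfied 2 clause(s); 2 remain; assigned so far: [1, 5]

Answer: 2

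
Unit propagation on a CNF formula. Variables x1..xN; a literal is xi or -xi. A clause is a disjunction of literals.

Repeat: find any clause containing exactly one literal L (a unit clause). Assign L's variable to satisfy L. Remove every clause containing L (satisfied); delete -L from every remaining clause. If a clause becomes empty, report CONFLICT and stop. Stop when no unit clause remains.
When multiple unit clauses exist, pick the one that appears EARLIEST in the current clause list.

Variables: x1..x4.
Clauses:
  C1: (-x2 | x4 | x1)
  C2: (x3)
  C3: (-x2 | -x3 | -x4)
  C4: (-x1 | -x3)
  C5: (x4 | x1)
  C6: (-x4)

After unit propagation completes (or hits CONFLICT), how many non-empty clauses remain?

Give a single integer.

Answer: 1

Derivation:
unit clause [3] forces x3=T; simplify:
  drop -3 from [-2, -3, -4] -> [-2, -4]
  drop -3 from [-1, -3] -> [-1]
  satisfied 1 clause(s); 5 remain; assigned so far: [3]
unit clause [-1] forces x1=F; simplify:
  drop 1 from [-2, 4, 1] -> [-2, 4]
  drop 1 from [4, 1] -> [4]
  satisfied 1 clause(s); 4 remain; assigned so far: [1, 3]
unit clause [4] forces x4=T; simplify:
  drop -4 from [-2, -4] -> [-2]
  drop -4 from [-4] -> [] (empty!)
  satisfied 2 clause(s); 2 remain; assigned so far: [1, 3, 4]
CONFLICT (empty clause)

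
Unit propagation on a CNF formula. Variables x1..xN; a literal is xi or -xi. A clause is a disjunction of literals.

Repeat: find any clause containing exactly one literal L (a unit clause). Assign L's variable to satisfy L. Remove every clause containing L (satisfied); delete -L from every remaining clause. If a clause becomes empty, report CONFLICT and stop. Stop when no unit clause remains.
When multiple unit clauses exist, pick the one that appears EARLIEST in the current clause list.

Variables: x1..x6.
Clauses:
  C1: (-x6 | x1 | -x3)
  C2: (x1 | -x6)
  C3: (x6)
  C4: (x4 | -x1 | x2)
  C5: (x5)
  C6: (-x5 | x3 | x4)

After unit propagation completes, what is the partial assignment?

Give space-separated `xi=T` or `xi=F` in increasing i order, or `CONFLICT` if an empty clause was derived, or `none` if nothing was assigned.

unit clause [6] forces x6=T; simplify:
  drop -6 from [-6, 1, -3] -> [1, -3]
  drop -6 from [1, -6] -> [1]
  satisfied 1 clause(s); 5 remain; assigned so far: [6]
unit clause [1] forces x1=T; simplify:
  drop -1 from [4, -1, 2] -> [4, 2]
  satisfied 2 clause(s); 3 remain; assigned so far: [1, 6]
unit clause [5] forces x5=T; simplify:
  drop -5 from [-5, 3, 4] -> [3, 4]
  satisfied 1 clause(s); 2 remain; assigned so far: [1, 5, 6]

Answer: x1=T x5=T x6=T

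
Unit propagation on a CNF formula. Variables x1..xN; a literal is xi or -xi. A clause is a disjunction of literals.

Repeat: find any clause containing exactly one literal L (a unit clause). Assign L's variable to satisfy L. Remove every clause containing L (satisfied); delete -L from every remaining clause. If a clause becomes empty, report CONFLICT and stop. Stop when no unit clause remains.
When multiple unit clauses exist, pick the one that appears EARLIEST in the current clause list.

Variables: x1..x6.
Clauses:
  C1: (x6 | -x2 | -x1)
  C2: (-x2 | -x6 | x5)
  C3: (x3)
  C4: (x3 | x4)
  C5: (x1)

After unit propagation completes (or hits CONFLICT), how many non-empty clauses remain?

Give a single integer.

unit clause [3] forces x3=T; simplify:
  satisfied 2 clause(s); 3 remain; assigned so far: [3]
unit clause [1] forces x1=T; simplify:
  drop -1 from [6, -2, -1] -> [6, -2]
  satisfied 1 clause(s); 2 remain; assigned so far: [1, 3]

Answer: 2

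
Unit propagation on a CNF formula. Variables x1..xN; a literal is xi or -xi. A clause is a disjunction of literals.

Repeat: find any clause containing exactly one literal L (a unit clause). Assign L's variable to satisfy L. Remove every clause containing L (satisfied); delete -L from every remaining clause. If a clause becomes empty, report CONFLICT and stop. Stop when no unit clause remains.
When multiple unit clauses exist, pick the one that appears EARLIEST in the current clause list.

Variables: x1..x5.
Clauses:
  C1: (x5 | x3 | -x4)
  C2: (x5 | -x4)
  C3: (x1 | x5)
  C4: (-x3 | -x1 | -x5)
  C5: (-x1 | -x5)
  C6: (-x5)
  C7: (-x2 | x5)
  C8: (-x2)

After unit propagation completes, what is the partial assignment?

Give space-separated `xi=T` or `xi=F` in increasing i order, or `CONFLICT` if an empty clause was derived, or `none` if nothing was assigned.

Answer: x1=T x2=F x4=F x5=F

Derivation:
unit clause [-5] forces x5=F; simplify:
  drop 5 from [5, 3, -4] -> [3, -4]
  drop 5 from [5, -4] -> [-4]
  drop 5 from [1, 5] -> [1]
  drop 5 from [-2, 5] -> [-2]
  satisfied 3 clause(s); 5 remain; assigned so far: [5]
unit clause [-4] forces x4=F; simplify:
  satisfied 2 clause(s); 3 remain; assigned so far: [4, 5]
unit clause [1] forces x1=T; simplify:
  satisfied 1 clause(s); 2 remain; assigned so far: [1, 4, 5]
unit clause [-2] forces x2=F; simplify:
  satisfied 2 clause(s); 0 remain; assigned so far: [1, 2, 4, 5]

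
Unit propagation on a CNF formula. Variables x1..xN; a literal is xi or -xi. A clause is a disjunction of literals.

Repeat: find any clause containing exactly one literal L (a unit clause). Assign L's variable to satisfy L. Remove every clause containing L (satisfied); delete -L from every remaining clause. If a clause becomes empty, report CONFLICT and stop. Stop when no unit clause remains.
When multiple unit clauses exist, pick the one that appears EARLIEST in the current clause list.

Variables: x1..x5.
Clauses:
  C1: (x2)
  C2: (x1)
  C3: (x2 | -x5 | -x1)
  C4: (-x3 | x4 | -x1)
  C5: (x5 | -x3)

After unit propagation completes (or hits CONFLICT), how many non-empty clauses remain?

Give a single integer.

unit clause [2] forces x2=T; simplify:
  satisfied 2 clause(s); 3 remain; assigned so far: [2]
unit clause [1] forces x1=T; simplify:
  drop -1 from [-3, 4, -1] -> [-3, 4]
  satisfied 1 clause(s); 2 remain; assigned so far: [1, 2]

Answer: 2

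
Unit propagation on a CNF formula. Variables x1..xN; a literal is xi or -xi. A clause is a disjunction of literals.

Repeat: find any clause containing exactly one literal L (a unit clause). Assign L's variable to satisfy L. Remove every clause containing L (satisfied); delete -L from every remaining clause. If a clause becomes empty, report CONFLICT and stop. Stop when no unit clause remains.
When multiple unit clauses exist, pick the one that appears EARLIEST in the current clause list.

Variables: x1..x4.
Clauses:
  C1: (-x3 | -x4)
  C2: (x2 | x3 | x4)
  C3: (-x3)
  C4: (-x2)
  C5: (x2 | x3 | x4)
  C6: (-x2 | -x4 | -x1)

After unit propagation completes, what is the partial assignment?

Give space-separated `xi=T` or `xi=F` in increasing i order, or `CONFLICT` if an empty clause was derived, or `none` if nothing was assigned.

unit clause [-3] forces x3=F; simplify:
  drop 3 from [2, 3, 4] -> [2, 4]
  drop 3 from [2, 3, 4] -> [2, 4]
  satisfied 2 clause(s); 4 remain; assigned so far: [3]
unit clause [-2] forces x2=F; simplify:
  drop 2 from [2, 4] -> [4]
  drop 2 from [2, 4] -> [4]
  satisfied 2 clause(s); 2 remain; assigned so far: [2, 3]
unit clause [4] forces x4=T; simplify:
  satisfied 2 clause(s); 0 remain; assigned so far: [2, 3, 4]

Answer: x2=F x3=F x4=T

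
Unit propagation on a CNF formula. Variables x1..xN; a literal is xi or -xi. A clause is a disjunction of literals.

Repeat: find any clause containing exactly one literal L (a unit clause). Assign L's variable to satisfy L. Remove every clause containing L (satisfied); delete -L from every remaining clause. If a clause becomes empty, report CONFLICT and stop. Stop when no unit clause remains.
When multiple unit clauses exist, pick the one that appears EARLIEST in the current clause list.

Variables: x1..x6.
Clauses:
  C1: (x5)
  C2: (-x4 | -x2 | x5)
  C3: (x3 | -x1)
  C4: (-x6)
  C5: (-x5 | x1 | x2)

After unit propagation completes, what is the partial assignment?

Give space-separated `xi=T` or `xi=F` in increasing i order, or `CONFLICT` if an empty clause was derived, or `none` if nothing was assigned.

unit clause [5] forces x5=T; simplify:
  drop -5 from [-5, 1, 2] -> [1, 2]
  satisfied 2 clause(s); 3 remain; assigned so far: [5]
unit clause [-6] forces x6=F; simplify:
  satisfied 1 clause(s); 2 remain; assigned so far: [5, 6]

Answer: x5=T x6=F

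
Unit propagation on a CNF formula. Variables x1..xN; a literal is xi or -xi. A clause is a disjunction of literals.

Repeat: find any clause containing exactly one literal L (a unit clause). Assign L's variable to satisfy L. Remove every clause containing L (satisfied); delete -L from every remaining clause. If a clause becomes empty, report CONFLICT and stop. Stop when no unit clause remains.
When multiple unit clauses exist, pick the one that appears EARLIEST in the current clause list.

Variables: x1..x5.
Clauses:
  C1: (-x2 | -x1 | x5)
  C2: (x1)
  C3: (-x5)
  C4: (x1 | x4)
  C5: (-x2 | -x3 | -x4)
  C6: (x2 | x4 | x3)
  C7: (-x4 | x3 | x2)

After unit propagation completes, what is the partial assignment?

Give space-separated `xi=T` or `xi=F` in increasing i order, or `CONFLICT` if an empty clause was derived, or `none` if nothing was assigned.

unit clause [1] forces x1=T; simplify:
  drop -1 from [-2, -1, 5] -> [-2, 5]
  satisfied 2 clause(s); 5 remain; assigned so far: [1]
unit clause [-5] forces x5=F; simplify:
  drop 5 from [-2, 5] -> [-2]
  satisfied 1 clause(s); 4 remain; assigned so far: [1, 5]
unit clause [-2] forces x2=F; simplify:
  drop 2 from [2, 4, 3] -> [4, 3]
  drop 2 from [-4, 3, 2] -> [-4, 3]
  satisfied 2 clause(s); 2 remain; assigned so far: [1, 2, 5]

Answer: x1=T x2=F x5=F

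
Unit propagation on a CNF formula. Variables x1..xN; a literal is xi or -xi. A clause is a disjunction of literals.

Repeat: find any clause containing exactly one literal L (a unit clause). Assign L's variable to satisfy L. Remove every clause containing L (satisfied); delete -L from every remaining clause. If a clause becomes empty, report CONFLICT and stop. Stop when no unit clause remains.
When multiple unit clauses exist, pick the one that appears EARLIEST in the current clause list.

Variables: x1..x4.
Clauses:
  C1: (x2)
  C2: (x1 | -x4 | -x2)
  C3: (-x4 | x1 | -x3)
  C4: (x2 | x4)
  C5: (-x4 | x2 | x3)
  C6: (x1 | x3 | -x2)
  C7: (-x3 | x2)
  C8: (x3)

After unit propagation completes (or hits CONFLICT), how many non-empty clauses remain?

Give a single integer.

Answer: 2

Derivation:
unit clause [2] forces x2=T; simplify:
  drop -2 from [1, -4, -2] -> [1, -4]
  drop -2 from [1, 3, -2] -> [1, 3]
  satisfied 4 clause(s); 4 remain; assigned so far: [2]
unit clause [3] forces x3=T; simplify:
  drop -3 from [-4, 1, -3] -> [-4, 1]
  satisfied 2 clause(s); 2 remain; assigned so far: [2, 3]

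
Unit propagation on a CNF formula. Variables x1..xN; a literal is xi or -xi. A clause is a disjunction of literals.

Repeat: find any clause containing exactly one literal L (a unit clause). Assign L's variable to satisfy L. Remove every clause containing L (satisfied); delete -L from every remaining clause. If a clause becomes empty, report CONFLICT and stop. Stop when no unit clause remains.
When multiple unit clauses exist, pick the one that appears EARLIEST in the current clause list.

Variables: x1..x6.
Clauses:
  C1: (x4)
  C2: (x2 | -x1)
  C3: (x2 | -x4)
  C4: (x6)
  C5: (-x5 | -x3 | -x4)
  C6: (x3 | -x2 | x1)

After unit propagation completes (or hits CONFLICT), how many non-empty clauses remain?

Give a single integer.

unit clause [4] forces x4=T; simplify:
  drop -4 from [2, -4] -> [2]
  drop -4 from [-5, -3, -4] -> [-5, -3]
  satisfied 1 clause(s); 5 remain; assigned so far: [4]
unit clause [2] forces x2=T; simplify:
  drop -2 from [3, -2, 1] -> [3, 1]
  satisfied 2 clause(s); 3 remain; assigned so far: [2, 4]
unit clause [6] forces x6=T; simplify:
  satisfied 1 clause(s); 2 remain; assigned so far: [2, 4, 6]

Answer: 2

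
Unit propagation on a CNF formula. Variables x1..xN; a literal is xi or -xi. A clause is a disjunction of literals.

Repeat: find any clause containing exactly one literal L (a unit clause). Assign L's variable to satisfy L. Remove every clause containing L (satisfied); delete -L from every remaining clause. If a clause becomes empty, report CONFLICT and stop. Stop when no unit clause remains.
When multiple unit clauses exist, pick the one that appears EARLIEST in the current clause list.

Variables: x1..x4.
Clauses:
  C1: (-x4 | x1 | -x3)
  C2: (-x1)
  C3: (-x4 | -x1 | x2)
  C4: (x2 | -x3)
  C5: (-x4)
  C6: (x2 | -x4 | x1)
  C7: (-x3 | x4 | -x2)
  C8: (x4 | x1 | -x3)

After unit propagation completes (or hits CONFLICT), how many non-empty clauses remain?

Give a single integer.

Answer: 0

Derivation:
unit clause [-1] forces x1=F; simplify:
  drop 1 from [-4, 1, -3] -> [-4, -3]
  drop 1 from [2, -4, 1] -> [2, -4]
  drop 1 from [4, 1, -3] -> [4, -3]
  satisfied 2 clause(s); 6 remain; assigned so far: [1]
unit clause [-4] forces x4=F; simplify:
  drop 4 from [-3, 4, -2] -> [-3, -2]
  drop 4 from [4, -3] -> [-3]
  satisfied 3 clause(s); 3 remain; assigned so far: [1, 4]
unit clause [-3] forces x3=F; simplify:
  satisfied 3 clause(s); 0 remain; assigned so far: [1, 3, 4]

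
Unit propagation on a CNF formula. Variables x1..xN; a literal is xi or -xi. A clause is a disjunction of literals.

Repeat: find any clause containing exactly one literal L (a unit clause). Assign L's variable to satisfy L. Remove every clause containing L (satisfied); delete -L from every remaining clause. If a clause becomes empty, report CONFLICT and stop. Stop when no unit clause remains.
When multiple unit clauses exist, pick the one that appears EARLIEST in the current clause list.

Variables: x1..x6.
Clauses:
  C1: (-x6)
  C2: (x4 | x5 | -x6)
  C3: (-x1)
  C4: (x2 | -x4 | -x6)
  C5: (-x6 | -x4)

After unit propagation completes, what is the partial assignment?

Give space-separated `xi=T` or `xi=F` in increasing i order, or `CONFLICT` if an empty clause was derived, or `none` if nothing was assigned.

unit clause [-6] forces x6=F; simplify:
  satisfied 4 clause(s); 1 remain; assigned so far: [6]
unit clause [-1] forces x1=F; simplify:
  satisfied 1 clause(s); 0 remain; assigned so far: [1, 6]

Answer: x1=F x6=F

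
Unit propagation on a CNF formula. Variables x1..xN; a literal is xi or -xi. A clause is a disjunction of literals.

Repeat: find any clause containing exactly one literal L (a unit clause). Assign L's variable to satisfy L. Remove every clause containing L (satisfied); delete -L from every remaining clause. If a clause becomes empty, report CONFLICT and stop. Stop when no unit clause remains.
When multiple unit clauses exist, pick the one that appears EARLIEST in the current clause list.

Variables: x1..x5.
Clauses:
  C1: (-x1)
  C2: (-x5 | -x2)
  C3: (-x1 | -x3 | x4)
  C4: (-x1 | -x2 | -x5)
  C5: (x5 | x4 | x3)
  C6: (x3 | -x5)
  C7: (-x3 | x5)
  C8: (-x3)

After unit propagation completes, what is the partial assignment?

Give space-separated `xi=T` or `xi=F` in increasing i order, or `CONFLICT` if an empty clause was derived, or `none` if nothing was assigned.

unit clause [-1] forces x1=F; simplify:
  satisfied 3 clause(s); 5 remain; assigned so far: [1]
unit clause [-3] forces x3=F; simplify:
  drop 3 from [5, 4, 3] -> [5, 4]
  drop 3 from [3, -5] -> [-5]
  satisfied 2 clause(s); 3 remain; assigned so far: [1, 3]
unit clause [-5] forces x5=F; simplify:
  drop 5 from [5, 4] -> [4]
  satisfied 2 clause(s); 1 remain; assigned so far: [1, 3, 5]
unit clause [4] forces x4=T; simplify:
  satisfied 1 clause(s); 0 remain; assigned so far: [1, 3, 4, 5]

Answer: x1=F x3=F x4=T x5=F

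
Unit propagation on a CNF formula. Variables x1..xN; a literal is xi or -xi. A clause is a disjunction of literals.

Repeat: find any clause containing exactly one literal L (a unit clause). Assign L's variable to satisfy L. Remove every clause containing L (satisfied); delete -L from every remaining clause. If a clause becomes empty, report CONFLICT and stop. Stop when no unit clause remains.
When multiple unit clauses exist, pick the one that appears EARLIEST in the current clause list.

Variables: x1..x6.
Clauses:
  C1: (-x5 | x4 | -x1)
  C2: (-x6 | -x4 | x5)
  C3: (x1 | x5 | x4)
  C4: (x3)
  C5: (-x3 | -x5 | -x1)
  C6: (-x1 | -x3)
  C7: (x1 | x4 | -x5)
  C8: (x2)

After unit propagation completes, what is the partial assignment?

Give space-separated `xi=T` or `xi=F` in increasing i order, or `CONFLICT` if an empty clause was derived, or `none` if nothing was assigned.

Answer: x1=F x2=T x3=T

Derivation:
unit clause [3] forces x3=T; simplify:
  drop -3 from [-3, -5, -1] -> [-5, -1]
  drop -3 from [-1, -3] -> [-1]
  satisfied 1 clause(s); 7 remain; assigned so far: [3]
unit clause [-1] forces x1=F; simplify:
  drop 1 from [1, 5, 4] -> [5, 4]
  drop 1 from [1, 4, -5] -> [4, -5]
  satisfied 3 clause(s); 4 remain; assigned so far: [1, 3]
unit clause [2] forces x2=T; simplify:
  satisfied 1 clause(s); 3 remain; assigned so far: [1, 2, 3]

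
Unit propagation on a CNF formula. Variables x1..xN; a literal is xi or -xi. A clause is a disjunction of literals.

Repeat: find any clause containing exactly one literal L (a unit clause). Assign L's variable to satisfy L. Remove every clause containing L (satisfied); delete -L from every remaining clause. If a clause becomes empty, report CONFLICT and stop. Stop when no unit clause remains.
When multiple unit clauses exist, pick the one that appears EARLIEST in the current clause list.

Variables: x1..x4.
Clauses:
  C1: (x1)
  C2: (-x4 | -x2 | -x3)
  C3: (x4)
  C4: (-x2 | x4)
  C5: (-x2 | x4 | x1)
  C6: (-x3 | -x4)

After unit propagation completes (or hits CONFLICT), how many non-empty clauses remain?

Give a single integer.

Answer: 0

Derivation:
unit clause [1] forces x1=T; simplify:
  satisfied 2 clause(s); 4 remain; assigned so far: [1]
unit clause [4] forces x4=T; simplify:
  drop -4 from [-4, -2, -3] -> [-2, -3]
  drop -4 from [-3, -4] -> [-3]
  satisfied 2 clause(s); 2 remain; assigned so far: [1, 4]
unit clause [-3] forces x3=F; simplify:
  satisfied 2 clause(s); 0 remain; assigned so far: [1, 3, 4]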